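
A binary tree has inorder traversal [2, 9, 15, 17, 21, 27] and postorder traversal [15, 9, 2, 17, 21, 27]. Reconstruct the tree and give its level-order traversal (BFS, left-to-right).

Inorder:   [2, 9, 15, 17, 21, 27]
Postorder: [15, 9, 2, 17, 21, 27]
Algorithm: postorder visits root last, so walk postorder right-to-left;
each value is the root of the current inorder slice — split it at that
value, recurse on the right subtree first, then the left.
Recursive splits:
  root=27; inorder splits into left=[2, 9, 15, 17, 21], right=[]
  root=21; inorder splits into left=[2, 9, 15, 17], right=[]
  root=17; inorder splits into left=[2, 9, 15], right=[]
  root=2; inorder splits into left=[], right=[9, 15]
  root=9; inorder splits into left=[], right=[15]
  root=15; inorder splits into left=[], right=[]
Reconstructed level-order: [27, 21, 17, 2, 9, 15]


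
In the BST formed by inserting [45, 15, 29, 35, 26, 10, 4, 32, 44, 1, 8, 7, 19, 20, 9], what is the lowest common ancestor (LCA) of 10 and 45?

Tree insertion order: [45, 15, 29, 35, 26, 10, 4, 32, 44, 1, 8, 7, 19, 20, 9]
Tree (level-order array): [45, 15, None, 10, 29, 4, None, 26, 35, 1, 8, 19, None, 32, 44, None, None, 7, 9, None, 20]
In a BST, the LCA of p=10, q=45 is the first node v on the
root-to-leaf path with p <= v <= q (go left if both < v, right if both > v).
Walk from root:
  at 45: 10 <= 45 <= 45, this is the LCA
LCA = 45


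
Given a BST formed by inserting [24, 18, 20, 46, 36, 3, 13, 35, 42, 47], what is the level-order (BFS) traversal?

Tree insertion order: [24, 18, 20, 46, 36, 3, 13, 35, 42, 47]
Tree (level-order array): [24, 18, 46, 3, 20, 36, 47, None, 13, None, None, 35, 42]
BFS from the root, enqueuing left then right child of each popped node:
  queue [24] -> pop 24, enqueue [18, 46], visited so far: [24]
  queue [18, 46] -> pop 18, enqueue [3, 20], visited so far: [24, 18]
  queue [46, 3, 20] -> pop 46, enqueue [36, 47], visited so far: [24, 18, 46]
  queue [3, 20, 36, 47] -> pop 3, enqueue [13], visited so far: [24, 18, 46, 3]
  queue [20, 36, 47, 13] -> pop 20, enqueue [none], visited so far: [24, 18, 46, 3, 20]
  queue [36, 47, 13] -> pop 36, enqueue [35, 42], visited so far: [24, 18, 46, 3, 20, 36]
  queue [47, 13, 35, 42] -> pop 47, enqueue [none], visited so far: [24, 18, 46, 3, 20, 36, 47]
  queue [13, 35, 42] -> pop 13, enqueue [none], visited so far: [24, 18, 46, 3, 20, 36, 47, 13]
  queue [35, 42] -> pop 35, enqueue [none], visited so far: [24, 18, 46, 3, 20, 36, 47, 13, 35]
  queue [42] -> pop 42, enqueue [none], visited so far: [24, 18, 46, 3, 20, 36, 47, 13, 35, 42]
Result: [24, 18, 46, 3, 20, 36, 47, 13, 35, 42]


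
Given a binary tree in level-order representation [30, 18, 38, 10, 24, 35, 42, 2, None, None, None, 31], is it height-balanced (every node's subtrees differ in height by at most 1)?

Tree (level-order array): [30, 18, 38, 10, 24, 35, 42, 2, None, None, None, 31]
Definition: a tree is height-balanced if, at every node, |h(left) - h(right)| <= 1 (empty subtree has height -1).
Bottom-up per-node check:
  node 2: h_left=-1, h_right=-1, diff=0 [OK], height=0
  node 10: h_left=0, h_right=-1, diff=1 [OK], height=1
  node 24: h_left=-1, h_right=-1, diff=0 [OK], height=0
  node 18: h_left=1, h_right=0, diff=1 [OK], height=2
  node 31: h_left=-1, h_right=-1, diff=0 [OK], height=0
  node 35: h_left=0, h_right=-1, diff=1 [OK], height=1
  node 42: h_left=-1, h_right=-1, diff=0 [OK], height=0
  node 38: h_left=1, h_right=0, diff=1 [OK], height=2
  node 30: h_left=2, h_right=2, diff=0 [OK], height=3
All nodes satisfy the balance condition.
Result: Balanced


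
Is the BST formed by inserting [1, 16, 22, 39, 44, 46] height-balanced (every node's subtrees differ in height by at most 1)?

Tree (level-order array): [1, None, 16, None, 22, None, 39, None, 44, None, 46]
Definition: a tree is height-balanced if, at every node, |h(left) - h(right)| <= 1 (empty subtree has height -1).
Bottom-up per-node check:
  node 46: h_left=-1, h_right=-1, diff=0 [OK], height=0
  node 44: h_left=-1, h_right=0, diff=1 [OK], height=1
  node 39: h_left=-1, h_right=1, diff=2 [FAIL (|-1-1|=2 > 1)], height=2
  node 22: h_left=-1, h_right=2, diff=3 [FAIL (|-1-2|=3 > 1)], height=3
  node 16: h_left=-1, h_right=3, diff=4 [FAIL (|-1-3|=4 > 1)], height=4
  node 1: h_left=-1, h_right=4, diff=5 [FAIL (|-1-4|=5 > 1)], height=5
Node 39 violates the condition: |-1 - 1| = 2 > 1.
Result: Not balanced


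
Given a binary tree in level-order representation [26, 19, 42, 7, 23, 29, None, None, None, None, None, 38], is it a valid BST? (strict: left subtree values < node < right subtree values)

Level-order array: [26, 19, 42, 7, 23, 29, None, None, None, None, None, 38]
Validate using subtree bounds (lo, hi): at each node, require lo < value < hi,
then recurse left with hi=value and right with lo=value.
Preorder trace (stopping at first violation):
  at node 26 with bounds (-inf, +inf): OK
  at node 19 with bounds (-inf, 26): OK
  at node 7 with bounds (-inf, 19): OK
  at node 23 with bounds (19, 26): OK
  at node 42 with bounds (26, +inf): OK
  at node 29 with bounds (26, 42): OK
  at node 38 with bounds (26, 29): VIOLATION
Node 38 violates its bound: not (26 < 38 < 29).
Result: Not a valid BST


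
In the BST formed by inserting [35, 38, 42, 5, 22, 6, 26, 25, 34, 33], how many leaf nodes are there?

Tree built from: [35, 38, 42, 5, 22, 6, 26, 25, 34, 33]
Tree (level-order array): [35, 5, 38, None, 22, None, 42, 6, 26, None, None, None, None, 25, 34, None, None, 33]
Rule: A leaf has 0 children.
Per-node child counts:
  node 35: 2 child(ren)
  node 5: 1 child(ren)
  node 22: 2 child(ren)
  node 6: 0 child(ren)
  node 26: 2 child(ren)
  node 25: 0 child(ren)
  node 34: 1 child(ren)
  node 33: 0 child(ren)
  node 38: 1 child(ren)
  node 42: 0 child(ren)
Matching nodes: [6, 25, 33, 42]
Count of leaf nodes: 4


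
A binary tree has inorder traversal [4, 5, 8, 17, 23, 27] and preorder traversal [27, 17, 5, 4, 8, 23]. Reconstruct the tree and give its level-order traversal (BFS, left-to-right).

Inorder:  [4, 5, 8, 17, 23, 27]
Preorder: [27, 17, 5, 4, 8, 23]
Algorithm: preorder visits root first, so consume preorder in order;
for each root, split the current inorder slice at that value into
left-subtree inorder and right-subtree inorder, then recurse.
Recursive splits:
  root=27; inorder splits into left=[4, 5, 8, 17, 23], right=[]
  root=17; inorder splits into left=[4, 5, 8], right=[23]
  root=5; inorder splits into left=[4], right=[8]
  root=4; inorder splits into left=[], right=[]
  root=8; inorder splits into left=[], right=[]
  root=23; inorder splits into left=[], right=[]
Reconstructed level-order: [27, 17, 5, 23, 4, 8]


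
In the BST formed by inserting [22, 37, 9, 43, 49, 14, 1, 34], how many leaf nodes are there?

Tree built from: [22, 37, 9, 43, 49, 14, 1, 34]
Tree (level-order array): [22, 9, 37, 1, 14, 34, 43, None, None, None, None, None, None, None, 49]
Rule: A leaf has 0 children.
Per-node child counts:
  node 22: 2 child(ren)
  node 9: 2 child(ren)
  node 1: 0 child(ren)
  node 14: 0 child(ren)
  node 37: 2 child(ren)
  node 34: 0 child(ren)
  node 43: 1 child(ren)
  node 49: 0 child(ren)
Matching nodes: [1, 14, 34, 49]
Count of leaf nodes: 4


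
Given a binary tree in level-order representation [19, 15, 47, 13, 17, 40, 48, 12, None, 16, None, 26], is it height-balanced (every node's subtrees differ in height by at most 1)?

Tree (level-order array): [19, 15, 47, 13, 17, 40, 48, 12, None, 16, None, 26]
Definition: a tree is height-balanced if, at every node, |h(left) - h(right)| <= 1 (empty subtree has height -1).
Bottom-up per-node check:
  node 12: h_left=-1, h_right=-1, diff=0 [OK], height=0
  node 13: h_left=0, h_right=-1, diff=1 [OK], height=1
  node 16: h_left=-1, h_right=-1, diff=0 [OK], height=0
  node 17: h_left=0, h_right=-1, diff=1 [OK], height=1
  node 15: h_left=1, h_right=1, diff=0 [OK], height=2
  node 26: h_left=-1, h_right=-1, diff=0 [OK], height=0
  node 40: h_left=0, h_right=-1, diff=1 [OK], height=1
  node 48: h_left=-1, h_right=-1, diff=0 [OK], height=0
  node 47: h_left=1, h_right=0, diff=1 [OK], height=2
  node 19: h_left=2, h_right=2, diff=0 [OK], height=3
All nodes satisfy the balance condition.
Result: Balanced


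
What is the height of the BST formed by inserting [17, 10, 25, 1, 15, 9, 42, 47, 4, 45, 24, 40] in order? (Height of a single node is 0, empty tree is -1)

Insertion order: [17, 10, 25, 1, 15, 9, 42, 47, 4, 45, 24, 40]
Tree (level-order array): [17, 10, 25, 1, 15, 24, 42, None, 9, None, None, None, None, 40, 47, 4, None, None, None, 45]
Compute height bottom-up (empty subtree = -1):
  height(4) = 1 + max(-1, -1) = 0
  height(9) = 1 + max(0, -1) = 1
  height(1) = 1 + max(-1, 1) = 2
  height(15) = 1 + max(-1, -1) = 0
  height(10) = 1 + max(2, 0) = 3
  height(24) = 1 + max(-1, -1) = 0
  height(40) = 1 + max(-1, -1) = 0
  height(45) = 1 + max(-1, -1) = 0
  height(47) = 1 + max(0, -1) = 1
  height(42) = 1 + max(0, 1) = 2
  height(25) = 1 + max(0, 2) = 3
  height(17) = 1 + max(3, 3) = 4
Height = 4


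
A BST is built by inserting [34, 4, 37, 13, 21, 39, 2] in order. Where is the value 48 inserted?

Starting tree (level order): [34, 4, 37, 2, 13, None, 39, None, None, None, 21]
Insertion path: 34 -> 37 -> 39
Result: insert 48 as right child of 39
Final tree (level order): [34, 4, 37, 2, 13, None, 39, None, None, None, 21, None, 48]


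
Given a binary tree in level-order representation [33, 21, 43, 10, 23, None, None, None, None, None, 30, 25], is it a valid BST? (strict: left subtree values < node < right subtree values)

Level-order array: [33, 21, 43, 10, 23, None, None, None, None, None, 30, 25]
Validate using subtree bounds (lo, hi): at each node, require lo < value < hi,
then recurse left with hi=value and right with lo=value.
Preorder trace (stopping at first violation):
  at node 33 with bounds (-inf, +inf): OK
  at node 21 with bounds (-inf, 33): OK
  at node 10 with bounds (-inf, 21): OK
  at node 23 with bounds (21, 33): OK
  at node 30 with bounds (23, 33): OK
  at node 25 with bounds (23, 30): OK
  at node 43 with bounds (33, +inf): OK
No violation found at any node.
Result: Valid BST


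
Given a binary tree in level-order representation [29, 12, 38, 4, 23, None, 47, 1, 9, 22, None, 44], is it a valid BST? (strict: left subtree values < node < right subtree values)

Level-order array: [29, 12, 38, 4, 23, None, 47, 1, 9, 22, None, 44]
Validate using subtree bounds (lo, hi): at each node, require lo < value < hi,
then recurse left with hi=value and right with lo=value.
Preorder trace (stopping at first violation):
  at node 29 with bounds (-inf, +inf): OK
  at node 12 with bounds (-inf, 29): OK
  at node 4 with bounds (-inf, 12): OK
  at node 1 with bounds (-inf, 4): OK
  at node 9 with bounds (4, 12): OK
  at node 23 with bounds (12, 29): OK
  at node 22 with bounds (12, 23): OK
  at node 38 with bounds (29, +inf): OK
  at node 47 with bounds (38, +inf): OK
  at node 44 with bounds (38, 47): OK
No violation found at any node.
Result: Valid BST


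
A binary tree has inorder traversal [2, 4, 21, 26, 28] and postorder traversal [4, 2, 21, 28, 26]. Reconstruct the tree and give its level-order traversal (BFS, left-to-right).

Inorder:   [2, 4, 21, 26, 28]
Postorder: [4, 2, 21, 28, 26]
Algorithm: postorder visits root last, so walk postorder right-to-left;
each value is the root of the current inorder slice — split it at that
value, recurse on the right subtree first, then the left.
Recursive splits:
  root=26; inorder splits into left=[2, 4, 21], right=[28]
  root=28; inorder splits into left=[], right=[]
  root=21; inorder splits into left=[2, 4], right=[]
  root=2; inorder splits into left=[], right=[4]
  root=4; inorder splits into left=[], right=[]
Reconstructed level-order: [26, 21, 28, 2, 4]


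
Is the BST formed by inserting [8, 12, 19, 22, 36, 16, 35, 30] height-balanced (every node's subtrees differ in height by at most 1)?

Tree (level-order array): [8, None, 12, None, 19, 16, 22, None, None, None, 36, 35, None, 30]
Definition: a tree is height-balanced if, at every node, |h(left) - h(right)| <= 1 (empty subtree has height -1).
Bottom-up per-node check:
  node 16: h_left=-1, h_right=-1, diff=0 [OK], height=0
  node 30: h_left=-1, h_right=-1, diff=0 [OK], height=0
  node 35: h_left=0, h_right=-1, diff=1 [OK], height=1
  node 36: h_left=1, h_right=-1, diff=2 [FAIL (|1--1|=2 > 1)], height=2
  node 22: h_left=-1, h_right=2, diff=3 [FAIL (|-1-2|=3 > 1)], height=3
  node 19: h_left=0, h_right=3, diff=3 [FAIL (|0-3|=3 > 1)], height=4
  node 12: h_left=-1, h_right=4, diff=5 [FAIL (|-1-4|=5 > 1)], height=5
  node 8: h_left=-1, h_right=5, diff=6 [FAIL (|-1-5|=6 > 1)], height=6
Node 36 violates the condition: |1 - -1| = 2 > 1.
Result: Not balanced


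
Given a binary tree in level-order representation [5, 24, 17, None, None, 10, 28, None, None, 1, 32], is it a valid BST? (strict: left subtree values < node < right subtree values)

Level-order array: [5, 24, 17, None, None, 10, 28, None, None, 1, 32]
Validate using subtree bounds (lo, hi): at each node, require lo < value < hi,
then recurse left with hi=value and right with lo=value.
Preorder trace (stopping at first violation):
  at node 5 with bounds (-inf, +inf): OK
  at node 24 with bounds (-inf, 5): VIOLATION
Node 24 violates its bound: not (-inf < 24 < 5).
Result: Not a valid BST


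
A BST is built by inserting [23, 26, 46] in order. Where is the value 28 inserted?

Starting tree (level order): [23, None, 26, None, 46]
Insertion path: 23 -> 26 -> 46
Result: insert 28 as left child of 46
Final tree (level order): [23, None, 26, None, 46, 28]


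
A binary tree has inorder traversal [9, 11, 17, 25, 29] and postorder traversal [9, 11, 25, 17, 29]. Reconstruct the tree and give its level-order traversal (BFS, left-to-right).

Inorder:   [9, 11, 17, 25, 29]
Postorder: [9, 11, 25, 17, 29]
Algorithm: postorder visits root last, so walk postorder right-to-left;
each value is the root of the current inorder slice — split it at that
value, recurse on the right subtree first, then the left.
Recursive splits:
  root=29; inorder splits into left=[9, 11, 17, 25], right=[]
  root=17; inorder splits into left=[9, 11], right=[25]
  root=25; inorder splits into left=[], right=[]
  root=11; inorder splits into left=[9], right=[]
  root=9; inorder splits into left=[], right=[]
Reconstructed level-order: [29, 17, 11, 25, 9]


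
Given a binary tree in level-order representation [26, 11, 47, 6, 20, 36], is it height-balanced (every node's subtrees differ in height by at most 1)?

Tree (level-order array): [26, 11, 47, 6, 20, 36]
Definition: a tree is height-balanced if, at every node, |h(left) - h(right)| <= 1 (empty subtree has height -1).
Bottom-up per-node check:
  node 6: h_left=-1, h_right=-1, diff=0 [OK], height=0
  node 20: h_left=-1, h_right=-1, diff=0 [OK], height=0
  node 11: h_left=0, h_right=0, diff=0 [OK], height=1
  node 36: h_left=-1, h_right=-1, diff=0 [OK], height=0
  node 47: h_left=0, h_right=-1, diff=1 [OK], height=1
  node 26: h_left=1, h_right=1, diff=0 [OK], height=2
All nodes satisfy the balance condition.
Result: Balanced


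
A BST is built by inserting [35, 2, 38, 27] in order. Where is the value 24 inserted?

Starting tree (level order): [35, 2, 38, None, 27]
Insertion path: 35 -> 2 -> 27
Result: insert 24 as left child of 27
Final tree (level order): [35, 2, 38, None, 27, None, None, 24]


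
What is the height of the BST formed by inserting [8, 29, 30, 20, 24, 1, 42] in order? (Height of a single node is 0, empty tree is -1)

Insertion order: [8, 29, 30, 20, 24, 1, 42]
Tree (level-order array): [8, 1, 29, None, None, 20, 30, None, 24, None, 42]
Compute height bottom-up (empty subtree = -1):
  height(1) = 1 + max(-1, -1) = 0
  height(24) = 1 + max(-1, -1) = 0
  height(20) = 1 + max(-1, 0) = 1
  height(42) = 1 + max(-1, -1) = 0
  height(30) = 1 + max(-1, 0) = 1
  height(29) = 1 + max(1, 1) = 2
  height(8) = 1 + max(0, 2) = 3
Height = 3


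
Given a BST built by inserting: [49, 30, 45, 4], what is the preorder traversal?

Tree insertion order: [49, 30, 45, 4]
Tree (level-order array): [49, 30, None, 4, 45]
Preorder traversal: [49, 30, 4, 45]


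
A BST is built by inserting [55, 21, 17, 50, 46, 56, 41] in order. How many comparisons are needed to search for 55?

Search path for 55: 55
Found: True
Comparisons: 1


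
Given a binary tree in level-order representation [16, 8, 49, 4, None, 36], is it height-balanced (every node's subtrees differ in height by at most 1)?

Tree (level-order array): [16, 8, 49, 4, None, 36]
Definition: a tree is height-balanced if, at every node, |h(left) - h(right)| <= 1 (empty subtree has height -1).
Bottom-up per-node check:
  node 4: h_left=-1, h_right=-1, diff=0 [OK], height=0
  node 8: h_left=0, h_right=-1, diff=1 [OK], height=1
  node 36: h_left=-1, h_right=-1, diff=0 [OK], height=0
  node 49: h_left=0, h_right=-1, diff=1 [OK], height=1
  node 16: h_left=1, h_right=1, diff=0 [OK], height=2
All nodes satisfy the balance condition.
Result: Balanced


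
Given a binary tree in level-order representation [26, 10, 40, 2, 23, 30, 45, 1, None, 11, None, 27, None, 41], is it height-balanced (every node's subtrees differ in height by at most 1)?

Tree (level-order array): [26, 10, 40, 2, 23, 30, 45, 1, None, 11, None, 27, None, 41]
Definition: a tree is height-balanced if, at every node, |h(left) - h(right)| <= 1 (empty subtree has height -1).
Bottom-up per-node check:
  node 1: h_left=-1, h_right=-1, diff=0 [OK], height=0
  node 2: h_left=0, h_right=-1, diff=1 [OK], height=1
  node 11: h_left=-1, h_right=-1, diff=0 [OK], height=0
  node 23: h_left=0, h_right=-1, diff=1 [OK], height=1
  node 10: h_left=1, h_right=1, diff=0 [OK], height=2
  node 27: h_left=-1, h_right=-1, diff=0 [OK], height=0
  node 30: h_left=0, h_right=-1, diff=1 [OK], height=1
  node 41: h_left=-1, h_right=-1, diff=0 [OK], height=0
  node 45: h_left=0, h_right=-1, diff=1 [OK], height=1
  node 40: h_left=1, h_right=1, diff=0 [OK], height=2
  node 26: h_left=2, h_right=2, diff=0 [OK], height=3
All nodes satisfy the balance condition.
Result: Balanced


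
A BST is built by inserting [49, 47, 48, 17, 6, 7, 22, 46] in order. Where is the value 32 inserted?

Starting tree (level order): [49, 47, None, 17, 48, 6, 22, None, None, None, 7, None, 46]
Insertion path: 49 -> 47 -> 17 -> 22 -> 46
Result: insert 32 as left child of 46
Final tree (level order): [49, 47, None, 17, 48, 6, 22, None, None, None, 7, None, 46, None, None, 32]


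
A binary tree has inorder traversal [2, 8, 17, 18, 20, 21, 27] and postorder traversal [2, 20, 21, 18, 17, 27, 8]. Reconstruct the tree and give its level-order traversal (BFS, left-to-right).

Inorder:   [2, 8, 17, 18, 20, 21, 27]
Postorder: [2, 20, 21, 18, 17, 27, 8]
Algorithm: postorder visits root last, so walk postorder right-to-left;
each value is the root of the current inorder slice — split it at that
value, recurse on the right subtree first, then the left.
Recursive splits:
  root=8; inorder splits into left=[2], right=[17, 18, 20, 21, 27]
  root=27; inorder splits into left=[17, 18, 20, 21], right=[]
  root=17; inorder splits into left=[], right=[18, 20, 21]
  root=18; inorder splits into left=[], right=[20, 21]
  root=21; inorder splits into left=[20], right=[]
  root=20; inorder splits into left=[], right=[]
  root=2; inorder splits into left=[], right=[]
Reconstructed level-order: [8, 2, 27, 17, 18, 21, 20]


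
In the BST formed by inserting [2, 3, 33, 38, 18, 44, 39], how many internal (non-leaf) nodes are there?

Tree built from: [2, 3, 33, 38, 18, 44, 39]
Tree (level-order array): [2, None, 3, None, 33, 18, 38, None, None, None, 44, 39]
Rule: An internal node has at least one child.
Per-node child counts:
  node 2: 1 child(ren)
  node 3: 1 child(ren)
  node 33: 2 child(ren)
  node 18: 0 child(ren)
  node 38: 1 child(ren)
  node 44: 1 child(ren)
  node 39: 0 child(ren)
Matching nodes: [2, 3, 33, 38, 44]
Count of internal (non-leaf) nodes: 5


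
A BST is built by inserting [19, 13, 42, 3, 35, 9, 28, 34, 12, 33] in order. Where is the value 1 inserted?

Starting tree (level order): [19, 13, 42, 3, None, 35, None, None, 9, 28, None, None, 12, None, 34, None, None, 33]
Insertion path: 19 -> 13 -> 3
Result: insert 1 as left child of 3
Final tree (level order): [19, 13, 42, 3, None, 35, None, 1, 9, 28, None, None, None, None, 12, None, 34, None, None, 33]


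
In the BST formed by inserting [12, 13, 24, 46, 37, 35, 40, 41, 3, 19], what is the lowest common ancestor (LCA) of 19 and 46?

Tree insertion order: [12, 13, 24, 46, 37, 35, 40, 41, 3, 19]
Tree (level-order array): [12, 3, 13, None, None, None, 24, 19, 46, None, None, 37, None, 35, 40, None, None, None, 41]
In a BST, the LCA of p=19, q=46 is the first node v on the
root-to-leaf path with p <= v <= q (go left if both < v, right if both > v).
Walk from root:
  at 12: both 19 and 46 > 12, go right
  at 13: both 19 and 46 > 13, go right
  at 24: 19 <= 24 <= 46, this is the LCA
LCA = 24


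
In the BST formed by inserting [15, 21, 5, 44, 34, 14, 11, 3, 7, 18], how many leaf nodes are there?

Tree built from: [15, 21, 5, 44, 34, 14, 11, 3, 7, 18]
Tree (level-order array): [15, 5, 21, 3, 14, 18, 44, None, None, 11, None, None, None, 34, None, 7]
Rule: A leaf has 0 children.
Per-node child counts:
  node 15: 2 child(ren)
  node 5: 2 child(ren)
  node 3: 0 child(ren)
  node 14: 1 child(ren)
  node 11: 1 child(ren)
  node 7: 0 child(ren)
  node 21: 2 child(ren)
  node 18: 0 child(ren)
  node 44: 1 child(ren)
  node 34: 0 child(ren)
Matching nodes: [3, 7, 18, 34]
Count of leaf nodes: 4


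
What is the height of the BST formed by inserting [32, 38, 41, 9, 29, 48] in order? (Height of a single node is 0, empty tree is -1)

Insertion order: [32, 38, 41, 9, 29, 48]
Tree (level-order array): [32, 9, 38, None, 29, None, 41, None, None, None, 48]
Compute height bottom-up (empty subtree = -1):
  height(29) = 1 + max(-1, -1) = 0
  height(9) = 1 + max(-1, 0) = 1
  height(48) = 1 + max(-1, -1) = 0
  height(41) = 1 + max(-1, 0) = 1
  height(38) = 1 + max(-1, 1) = 2
  height(32) = 1 + max(1, 2) = 3
Height = 3


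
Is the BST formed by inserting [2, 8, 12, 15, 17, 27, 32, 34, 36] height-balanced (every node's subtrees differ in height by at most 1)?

Tree (level-order array): [2, None, 8, None, 12, None, 15, None, 17, None, 27, None, 32, None, 34, None, 36]
Definition: a tree is height-balanced if, at every node, |h(left) - h(right)| <= 1 (empty subtree has height -1).
Bottom-up per-node check:
  node 36: h_left=-1, h_right=-1, diff=0 [OK], height=0
  node 34: h_left=-1, h_right=0, diff=1 [OK], height=1
  node 32: h_left=-1, h_right=1, diff=2 [FAIL (|-1-1|=2 > 1)], height=2
  node 27: h_left=-1, h_right=2, diff=3 [FAIL (|-1-2|=3 > 1)], height=3
  node 17: h_left=-1, h_right=3, diff=4 [FAIL (|-1-3|=4 > 1)], height=4
  node 15: h_left=-1, h_right=4, diff=5 [FAIL (|-1-4|=5 > 1)], height=5
  node 12: h_left=-1, h_right=5, diff=6 [FAIL (|-1-5|=6 > 1)], height=6
  node 8: h_left=-1, h_right=6, diff=7 [FAIL (|-1-6|=7 > 1)], height=7
  node 2: h_left=-1, h_right=7, diff=8 [FAIL (|-1-7|=8 > 1)], height=8
Node 32 violates the condition: |-1 - 1| = 2 > 1.
Result: Not balanced


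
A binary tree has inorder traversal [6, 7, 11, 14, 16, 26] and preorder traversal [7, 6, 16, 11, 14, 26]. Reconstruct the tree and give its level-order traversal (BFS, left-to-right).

Inorder:  [6, 7, 11, 14, 16, 26]
Preorder: [7, 6, 16, 11, 14, 26]
Algorithm: preorder visits root first, so consume preorder in order;
for each root, split the current inorder slice at that value into
left-subtree inorder and right-subtree inorder, then recurse.
Recursive splits:
  root=7; inorder splits into left=[6], right=[11, 14, 16, 26]
  root=6; inorder splits into left=[], right=[]
  root=16; inorder splits into left=[11, 14], right=[26]
  root=11; inorder splits into left=[], right=[14]
  root=14; inorder splits into left=[], right=[]
  root=26; inorder splits into left=[], right=[]
Reconstructed level-order: [7, 6, 16, 11, 26, 14]


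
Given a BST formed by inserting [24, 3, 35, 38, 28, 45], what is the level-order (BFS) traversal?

Tree insertion order: [24, 3, 35, 38, 28, 45]
Tree (level-order array): [24, 3, 35, None, None, 28, 38, None, None, None, 45]
BFS from the root, enqueuing left then right child of each popped node:
  queue [24] -> pop 24, enqueue [3, 35], visited so far: [24]
  queue [3, 35] -> pop 3, enqueue [none], visited so far: [24, 3]
  queue [35] -> pop 35, enqueue [28, 38], visited so far: [24, 3, 35]
  queue [28, 38] -> pop 28, enqueue [none], visited so far: [24, 3, 35, 28]
  queue [38] -> pop 38, enqueue [45], visited so far: [24, 3, 35, 28, 38]
  queue [45] -> pop 45, enqueue [none], visited so far: [24, 3, 35, 28, 38, 45]
Result: [24, 3, 35, 28, 38, 45]


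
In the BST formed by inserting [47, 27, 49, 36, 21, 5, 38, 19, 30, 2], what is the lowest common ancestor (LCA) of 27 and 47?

Tree insertion order: [47, 27, 49, 36, 21, 5, 38, 19, 30, 2]
Tree (level-order array): [47, 27, 49, 21, 36, None, None, 5, None, 30, 38, 2, 19]
In a BST, the LCA of p=27, q=47 is the first node v on the
root-to-leaf path with p <= v <= q (go left if both < v, right if both > v).
Walk from root:
  at 47: 27 <= 47 <= 47, this is the LCA
LCA = 47


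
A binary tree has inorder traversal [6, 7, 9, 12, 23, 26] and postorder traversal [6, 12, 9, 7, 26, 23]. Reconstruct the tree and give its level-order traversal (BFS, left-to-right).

Inorder:   [6, 7, 9, 12, 23, 26]
Postorder: [6, 12, 9, 7, 26, 23]
Algorithm: postorder visits root last, so walk postorder right-to-left;
each value is the root of the current inorder slice — split it at that
value, recurse on the right subtree first, then the left.
Recursive splits:
  root=23; inorder splits into left=[6, 7, 9, 12], right=[26]
  root=26; inorder splits into left=[], right=[]
  root=7; inorder splits into left=[6], right=[9, 12]
  root=9; inorder splits into left=[], right=[12]
  root=12; inorder splits into left=[], right=[]
  root=6; inorder splits into left=[], right=[]
Reconstructed level-order: [23, 7, 26, 6, 9, 12]


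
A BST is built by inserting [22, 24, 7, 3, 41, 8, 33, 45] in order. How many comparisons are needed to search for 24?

Search path for 24: 22 -> 24
Found: True
Comparisons: 2


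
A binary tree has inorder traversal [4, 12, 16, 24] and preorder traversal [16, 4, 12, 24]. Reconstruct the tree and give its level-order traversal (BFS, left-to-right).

Inorder:  [4, 12, 16, 24]
Preorder: [16, 4, 12, 24]
Algorithm: preorder visits root first, so consume preorder in order;
for each root, split the current inorder slice at that value into
left-subtree inorder and right-subtree inorder, then recurse.
Recursive splits:
  root=16; inorder splits into left=[4, 12], right=[24]
  root=4; inorder splits into left=[], right=[12]
  root=12; inorder splits into left=[], right=[]
  root=24; inorder splits into left=[], right=[]
Reconstructed level-order: [16, 4, 24, 12]


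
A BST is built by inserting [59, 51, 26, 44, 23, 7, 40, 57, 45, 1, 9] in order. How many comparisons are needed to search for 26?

Search path for 26: 59 -> 51 -> 26
Found: True
Comparisons: 3


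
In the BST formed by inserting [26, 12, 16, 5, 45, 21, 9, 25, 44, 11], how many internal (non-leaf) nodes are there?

Tree built from: [26, 12, 16, 5, 45, 21, 9, 25, 44, 11]
Tree (level-order array): [26, 12, 45, 5, 16, 44, None, None, 9, None, 21, None, None, None, 11, None, 25]
Rule: An internal node has at least one child.
Per-node child counts:
  node 26: 2 child(ren)
  node 12: 2 child(ren)
  node 5: 1 child(ren)
  node 9: 1 child(ren)
  node 11: 0 child(ren)
  node 16: 1 child(ren)
  node 21: 1 child(ren)
  node 25: 0 child(ren)
  node 45: 1 child(ren)
  node 44: 0 child(ren)
Matching nodes: [26, 12, 5, 9, 16, 21, 45]
Count of internal (non-leaf) nodes: 7


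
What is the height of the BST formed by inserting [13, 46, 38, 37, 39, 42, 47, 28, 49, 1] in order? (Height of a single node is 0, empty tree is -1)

Insertion order: [13, 46, 38, 37, 39, 42, 47, 28, 49, 1]
Tree (level-order array): [13, 1, 46, None, None, 38, 47, 37, 39, None, 49, 28, None, None, 42]
Compute height bottom-up (empty subtree = -1):
  height(1) = 1 + max(-1, -1) = 0
  height(28) = 1 + max(-1, -1) = 0
  height(37) = 1 + max(0, -1) = 1
  height(42) = 1 + max(-1, -1) = 0
  height(39) = 1 + max(-1, 0) = 1
  height(38) = 1 + max(1, 1) = 2
  height(49) = 1 + max(-1, -1) = 0
  height(47) = 1 + max(-1, 0) = 1
  height(46) = 1 + max(2, 1) = 3
  height(13) = 1 + max(0, 3) = 4
Height = 4


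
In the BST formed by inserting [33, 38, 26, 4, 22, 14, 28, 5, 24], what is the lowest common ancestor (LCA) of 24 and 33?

Tree insertion order: [33, 38, 26, 4, 22, 14, 28, 5, 24]
Tree (level-order array): [33, 26, 38, 4, 28, None, None, None, 22, None, None, 14, 24, 5]
In a BST, the LCA of p=24, q=33 is the first node v on the
root-to-leaf path with p <= v <= q (go left if both < v, right if both > v).
Walk from root:
  at 33: 24 <= 33 <= 33, this is the LCA
LCA = 33


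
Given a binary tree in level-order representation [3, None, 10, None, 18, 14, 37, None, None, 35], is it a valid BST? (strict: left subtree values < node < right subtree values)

Level-order array: [3, None, 10, None, 18, 14, 37, None, None, 35]
Validate using subtree bounds (lo, hi): at each node, require lo < value < hi,
then recurse left with hi=value and right with lo=value.
Preorder trace (stopping at first violation):
  at node 3 with bounds (-inf, +inf): OK
  at node 10 with bounds (3, +inf): OK
  at node 18 with bounds (10, +inf): OK
  at node 14 with bounds (10, 18): OK
  at node 37 with bounds (18, +inf): OK
  at node 35 with bounds (18, 37): OK
No violation found at any node.
Result: Valid BST


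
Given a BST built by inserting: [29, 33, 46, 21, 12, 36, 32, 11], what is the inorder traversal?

Tree insertion order: [29, 33, 46, 21, 12, 36, 32, 11]
Tree (level-order array): [29, 21, 33, 12, None, 32, 46, 11, None, None, None, 36]
Inorder traversal: [11, 12, 21, 29, 32, 33, 36, 46]


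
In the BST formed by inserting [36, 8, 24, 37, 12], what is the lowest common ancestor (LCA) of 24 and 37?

Tree insertion order: [36, 8, 24, 37, 12]
Tree (level-order array): [36, 8, 37, None, 24, None, None, 12]
In a BST, the LCA of p=24, q=37 is the first node v on the
root-to-leaf path with p <= v <= q (go left if both < v, right if both > v).
Walk from root:
  at 36: 24 <= 36 <= 37, this is the LCA
LCA = 36


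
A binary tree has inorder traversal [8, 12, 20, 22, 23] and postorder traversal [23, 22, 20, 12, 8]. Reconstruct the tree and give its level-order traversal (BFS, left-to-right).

Inorder:   [8, 12, 20, 22, 23]
Postorder: [23, 22, 20, 12, 8]
Algorithm: postorder visits root last, so walk postorder right-to-left;
each value is the root of the current inorder slice — split it at that
value, recurse on the right subtree first, then the left.
Recursive splits:
  root=8; inorder splits into left=[], right=[12, 20, 22, 23]
  root=12; inorder splits into left=[], right=[20, 22, 23]
  root=20; inorder splits into left=[], right=[22, 23]
  root=22; inorder splits into left=[], right=[23]
  root=23; inorder splits into left=[], right=[]
Reconstructed level-order: [8, 12, 20, 22, 23]


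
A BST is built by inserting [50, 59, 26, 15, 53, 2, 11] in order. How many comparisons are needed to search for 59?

Search path for 59: 50 -> 59
Found: True
Comparisons: 2


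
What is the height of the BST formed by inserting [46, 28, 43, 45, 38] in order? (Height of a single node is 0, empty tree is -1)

Insertion order: [46, 28, 43, 45, 38]
Tree (level-order array): [46, 28, None, None, 43, 38, 45]
Compute height bottom-up (empty subtree = -1):
  height(38) = 1 + max(-1, -1) = 0
  height(45) = 1 + max(-1, -1) = 0
  height(43) = 1 + max(0, 0) = 1
  height(28) = 1 + max(-1, 1) = 2
  height(46) = 1 + max(2, -1) = 3
Height = 3


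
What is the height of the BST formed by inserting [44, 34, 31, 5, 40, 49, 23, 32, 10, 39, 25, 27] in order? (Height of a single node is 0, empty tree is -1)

Insertion order: [44, 34, 31, 5, 40, 49, 23, 32, 10, 39, 25, 27]
Tree (level-order array): [44, 34, 49, 31, 40, None, None, 5, 32, 39, None, None, 23, None, None, None, None, 10, 25, None, None, None, 27]
Compute height bottom-up (empty subtree = -1):
  height(10) = 1 + max(-1, -1) = 0
  height(27) = 1 + max(-1, -1) = 0
  height(25) = 1 + max(-1, 0) = 1
  height(23) = 1 + max(0, 1) = 2
  height(5) = 1 + max(-1, 2) = 3
  height(32) = 1 + max(-1, -1) = 0
  height(31) = 1 + max(3, 0) = 4
  height(39) = 1 + max(-1, -1) = 0
  height(40) = 1 + max(0, -1) = 1
  height(34) = 1 + max(4, 1) = 5
  height(49) = 1 + max(-1, -1) = 0
  height(44) = 1 + max(5, 0) = 6
Height = 6


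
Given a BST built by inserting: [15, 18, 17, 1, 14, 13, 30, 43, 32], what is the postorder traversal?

Tree insertion order: [15, 18, 17, 1, 14, 13, 30, 43, 32]
Tree (level-order array): [15, 1, 18, None, 14, 17, 30, 13, None, None, None, None, 43, None, None, 32]
Postorder traversal: [13, 14, 1, 17, 32, 43, 30, 18, 15]


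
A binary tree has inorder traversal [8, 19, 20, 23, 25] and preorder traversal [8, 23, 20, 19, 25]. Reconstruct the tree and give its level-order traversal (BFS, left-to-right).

Inorder:  [8, 19, 20, 23, 25]
Preorder: [8, 23, 20, 19, 25]
Algorithm: preorder visits root first, so consume preorder in order;
for each root, split the current inorder slice at that value into
left-subtree inorder and right-subtree inorder, then recurse.
Recursive splits:
  root=8; inorder splits into left=[], right=[19, 20, 23, 25]
  root=23; inorder splits into left=[19, 20], right=[25]
  root=20; inorder splits into left=[19], right=[]
  root=19; inorder splits into left=[], right=[]
  root=25; inorder splits into left=[], right=[]
Reconstructed level-order: [8, 23, 20, 25, 19]


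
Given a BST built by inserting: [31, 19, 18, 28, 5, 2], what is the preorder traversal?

Tree insertion order: [31, 19, 18, 28, 5, 2]
Tree (level-order array): [31, 19, None, 18, 28, 5, None, None, None, 2]
Preorder traversal: [31, 19, 18, 5, 2, 28]


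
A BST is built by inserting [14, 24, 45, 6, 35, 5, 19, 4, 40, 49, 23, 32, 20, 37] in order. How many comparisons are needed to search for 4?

Search path for 4: 14 -> 6 -> 5 -> 4
Found: True
Comparisons: 4


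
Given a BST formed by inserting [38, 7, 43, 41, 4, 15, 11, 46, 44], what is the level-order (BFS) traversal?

Tree insertion order: [38, 7, 43, 41, 4, 15, 11, 46, 44]
Tree (level-order array): [38, 7, 43, 4, 15, 41, 46, None, None, 11, None, None, None, 44]
BFS from the root, enqueuing left then right child of each popped node:
  queue [38] -> pop 38, enqueue [7, 43], visited so far: [38]
  queue [7, 43] -> pop 7, enqueue [4, 15], visited so far: [38, 7]
  queue [43, 4, 15] -> pop 43, enqueue [41, 46], visited so far: [38, 7, 43]
  queue [4, 15, 41, 46] -> pop 4, enqueue [none], visited so far: [38, 7, 43, 4]
  queue [15, 41, 46] -> pop 15, enqueue [11], visited so far: [38, 7, 43, 4, 15]
  queue [41, 46, 11] -> pop 41, enqueue [none], visited so far: [38, 7, 43, 4, 15, 41]
  queue [46, 11] -> pop 46, enqueue [44], visited so far: [38, 7, 43, 4, 15, 41, 46]
  queue [11, 44] -> pop 11, enqueue [none], visited so far: [38, 7, 43, 4, 15, 41, 46, 11]
  queue [44] -> pop 44, enqueue [none], visited so far: [38, 7, 43, 4, 15, 41, 46, 11, 44]
Result: [38, 7, 43, 4, 15, 41, 46, 11, 44]


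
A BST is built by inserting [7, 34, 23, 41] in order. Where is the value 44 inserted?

Starting tree (level order): [7, None, 34, 23, 41]
Insertion path: 7 -> 34 -> 41
Result: insert 44 as right child of 41
Final tree (level order): [7, None, 34, 23, 41, None, None, None, 44]


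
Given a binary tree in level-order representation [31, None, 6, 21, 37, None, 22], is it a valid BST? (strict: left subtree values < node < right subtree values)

Level-order array: [31, None, 6, 21, 37, None, 22]
Validate using subtree bounds (lo, hi): at each node, require lo < value < hi,
then recurse left with hi=value and right with lo=value.
Preorder trace (stopping at first violation):
  at node 31 with bounds (-inf, +inf): OK
  at node 6 with bounds (31, +inf): VIOLATION
Node 6 violates its bound: not (31 < 6 < +inf).
Result: Not a valid BST


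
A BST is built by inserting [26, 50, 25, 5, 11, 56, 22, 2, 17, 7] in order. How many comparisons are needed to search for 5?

Search path for 5: 26 -> 25 -> 5
Found: True
Comparisons: 3


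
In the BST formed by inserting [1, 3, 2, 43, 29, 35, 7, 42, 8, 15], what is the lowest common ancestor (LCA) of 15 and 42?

Tree insertion order: [1, 3, 2, 43, 29, 35, 7, 42, 8, 15]
Tree (level-order array): [1, None, 3, 2, 43, None, None, 29, None, 7, 35, None, 8, None, 42, None, 15]
In a BST, the LCA of p=15, q=42 is the first node v on the
root-to-leaf path with p <= v <= q (go left if both < v, right if both > v).
Walk from root:
  at 1: both 15 and 42 > 1, go right
  at 3: both 15 and 42 > 3, go right
  at 43: both 15 and 42 < 43, go left
  at 29: 15 <= 29 <= 42, this is the LCA
LCA = 29


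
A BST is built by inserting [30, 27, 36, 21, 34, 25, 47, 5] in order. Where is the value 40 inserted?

Starting tree (level order): [30, 27, 36, 21, None, 34, 47, 5, 25]
Insertion path: 30 -> 36 -> 47
Result: insert 40 as left child of 47
Final tree (level order): [30, 27, 36, 21, None, 34, 47, 5, 25, None, None, 40]


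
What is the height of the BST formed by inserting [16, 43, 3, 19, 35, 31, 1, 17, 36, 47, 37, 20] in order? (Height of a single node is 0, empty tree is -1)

Insertion order: [16, 43, 3, 19, 35, 31, 1, 17, 36, 47, 37, 20]
Tree (level-order array): [16, 3, 43, 1, None, 19, 47, None, None, 17, 35, None, None, None, None, 31, 36, 20, None, None, 37]
Compute height bottom-up (empty subtree = -1):
  height(1) = 1 + max(-1, -1) = 0
  height(3) = 1 + max(0, -1) = 1
  height(17) = 1 + max(-1, -1) = 0
  height(20) = 1 + max(-1, -1) = 0
  height(31) = 1 + max(0, -1) = 1
  height(37) = 1 + max(-1, -1) = 0
  height(36) = 1 + max(-1, 0) = 1
  height(35) = 1 + max(1, 1) = 2
  height(19) = 1 + max(0, 2) = 3
  height(47) = 1 + max(-1, -1) = 0
  height(43) = 1 + max(3, 0) = 4
  height(16) = 1 + max(1, 4) = 5
Height = 5


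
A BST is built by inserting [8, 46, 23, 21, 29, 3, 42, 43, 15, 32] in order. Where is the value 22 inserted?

Starting tree (level order): [8, 3, 46, None, None, 23, None, 21, 29, 15, None, None, 42, None, None, 32, 43]
Insertion path: 8 -> 46 -> 23 -> 21
Result: insert 22 as right child of 21
Final tree (level order): [8, 3, 46, None, None, 23, None, 21, 29, 15, 22, None, 42, None, None, None, None, 32, 43]


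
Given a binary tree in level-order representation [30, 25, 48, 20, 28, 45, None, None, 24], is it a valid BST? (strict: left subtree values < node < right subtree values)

Level-order array: [30, 25, 48, 20, 28, 45, None, None, 24]
Validate using subtree bounds (lo, hi): at each node, require lo < value < hi,
then recurse left with hi=value and right with lo=value.
Preorder trace (stopping at first violation):
  at node 30 with bounds (-inf, +inf): OK
  at node 25 with bounds (-inf, 30): OK
  at node 20 with bounds (-inf, 25): OK
  at node 24 with bounds (20, 25): OK
  at node 28 with bounds (25, 30): OK
  at node 48 with bounds (30, +inf): OK
  at node 45 with bounds (30, 48): OK
No violation found at any node.
Result: Valid BST


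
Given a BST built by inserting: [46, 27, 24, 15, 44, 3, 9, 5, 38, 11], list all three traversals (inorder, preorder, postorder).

Tree insertion order: [46, 27, 24, 15, 44, 3, 9, 5, 38, 11]
Tree (level-order array): [46, 27, None, 24, 44, 15, None, 38, None, 3, None, None, None, None, 9, 5, 11]
Inorder (L, root, R): [3, 5, 9, 11, 15, 24, 27, 38, 44, 46]
Preorder (root, L, R): [46, 27, 24, 15, 3, 9, 5, 11, 44, 38]
Postorder (L, R, root): [5, 11, 9, 3, 15, 24, 38, 44, 27, 46]


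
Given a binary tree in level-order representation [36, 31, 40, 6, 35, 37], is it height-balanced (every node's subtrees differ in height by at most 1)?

Tree (level-order array): [36, 31, 40, 6, 35, 37]
Definition: a tree is height-balanced if, at every node, |h(left) - h(right)| <= 1 (empty subtree has height -1).
Bottom-up per-node check:
  node 6: h_left=-1, h_right=-1, diff=0 [OK], height=0
  node 35: h_left=-1, h_right=-1, diff=0 [OK], height=0
  node 31: h_left=0, h_right=0, diff=0 [OK], height=1
  node 37: h_left=-1, h_right=-1, diff=0 [OK], height=0
  node 40: h_left=0, h_right=-1, diff=1 [OK], height=1
  node 36: h_left=1, h_right=1, diff=0 [OK], height=2
All nodes satisfy the balance condition.
Result: Balanced
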